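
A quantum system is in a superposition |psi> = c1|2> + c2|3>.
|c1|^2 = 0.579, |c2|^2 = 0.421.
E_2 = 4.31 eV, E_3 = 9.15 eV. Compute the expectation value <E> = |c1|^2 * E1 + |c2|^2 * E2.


<E> = |c1|^2 * E1 + |c2|^2 * E2
= 0.579 * 4.31 + 0.421 * 9.15
= 2.4955 + 3.8521
= 6.3476 eV

6.3476


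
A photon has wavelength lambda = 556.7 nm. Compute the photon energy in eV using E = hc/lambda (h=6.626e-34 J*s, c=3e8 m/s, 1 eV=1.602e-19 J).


E = hc / lambda
= (6.626e-34)(3e8) / (556.7e-9)
= 1.9878e-25 / 5.5670e-07
= 3.5707e-19 J
Converting to eV: 3.5707e-19 / 1.602e-19
= 2.2289 eV

2.2289


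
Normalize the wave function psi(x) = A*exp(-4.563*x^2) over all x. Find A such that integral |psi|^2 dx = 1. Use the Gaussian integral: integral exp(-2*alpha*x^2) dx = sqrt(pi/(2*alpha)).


integral |psi|^2 dx = A^2 * sqrt(pi/(2*alpha)) = 1
A^2 = sqrt(2*alpha/pi)
= sqrt(2 * 4.563 / pi)
= 1.704376
A = sqrt(1.704376)
= 1.3055

1.3055


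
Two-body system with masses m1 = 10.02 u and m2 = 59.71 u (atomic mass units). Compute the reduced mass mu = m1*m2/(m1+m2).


mu = m1 * m2 / (m1 + m2)
= 10.02 * 59.71 / (10.02 + 59.71)
= 598.2942 / 69.73
= 8.5802 u

8.5802


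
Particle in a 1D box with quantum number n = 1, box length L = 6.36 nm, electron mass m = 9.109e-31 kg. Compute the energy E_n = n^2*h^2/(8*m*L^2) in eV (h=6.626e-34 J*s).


E = n^2 * h^2 / (8 * m * L^2)
= 1^2 * (6.626e-34)^2 / (8 * 9.109e-31 * (6.36e-9)^2)
= 1 * 4.3904e-67 / (8 * 9.109e-31 * 4.0450e-17)
= 1.4895e-21 J
= 0.0093 eV

0.0093


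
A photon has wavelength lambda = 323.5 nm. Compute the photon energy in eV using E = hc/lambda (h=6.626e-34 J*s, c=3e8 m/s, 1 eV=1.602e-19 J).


E = hc / lambda
= (6.626e-34)(3e8) / (323.5e-9)
= 1.9878e-25 / 3.2350e-07
= 6.1447e-19 J
Converting to eV: 6.1447e-19 / 1.602e-19
= 3.8356 eV

3.8356


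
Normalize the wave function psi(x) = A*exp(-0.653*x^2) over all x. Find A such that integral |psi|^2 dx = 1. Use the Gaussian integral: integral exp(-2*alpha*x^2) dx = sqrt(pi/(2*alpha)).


integral |psi|^2 dx = A^2 * sqrt(pi/(2*alpha)) = 1
A^2 = sqrt(2*alpha/pi)
= sqrt(2 * 0.653 / pi)
= 0.644758
A = sqrt(0.644758)
= 0.803

0.803


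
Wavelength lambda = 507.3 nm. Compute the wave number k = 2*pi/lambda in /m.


k = 2 * pi / lambda
= 6.2832 / (507.3e-9)
= 6.2832 / 5.0730e-07
= 1.2386e+07 /m

1.2386e+07


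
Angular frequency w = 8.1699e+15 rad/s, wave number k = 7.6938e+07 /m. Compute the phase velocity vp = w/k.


vp = w / k
= 8.1699e+15 / 7.6938e+07
= 1.0619e+08 m/s

1.0619e+08


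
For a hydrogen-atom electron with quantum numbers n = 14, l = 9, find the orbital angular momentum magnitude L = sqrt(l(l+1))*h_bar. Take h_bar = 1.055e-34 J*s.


L = sqrt(l*(l+1)) * h_bar
= sqrt(9 * 10) * 1.055e-34
= sqrt(90) * 1.055e-34
= 9.4868 * 1.055e-34
= 1.0009e-33 J*s

1.0009e-33


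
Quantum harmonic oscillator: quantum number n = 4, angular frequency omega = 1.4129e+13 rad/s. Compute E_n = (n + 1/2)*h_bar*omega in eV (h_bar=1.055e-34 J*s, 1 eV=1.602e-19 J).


E = (n + 1/2) * h_bar * omega
= (4 + 0.5) * 1.055e-34 * 1.4129e+13
= 4.5 * 1.4906e-21
= 6.7077e-21 J
= 0.0419 eV

0.0419


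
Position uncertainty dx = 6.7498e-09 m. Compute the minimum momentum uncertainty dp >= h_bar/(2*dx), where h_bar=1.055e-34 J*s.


dp = h_bar / (2 * dx)
= 1.055e-34 / (2 * 6.7498e-09)
= 1.055e-34 / 1.3500e-08
= 7.8150e-27 kg*m/s

7.8150e-27


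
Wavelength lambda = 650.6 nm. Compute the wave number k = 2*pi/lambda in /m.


k = 2 * pi / lambda
= 6.2832 / (650.6e-9)
= 6.2832 / 6.5060e-07
= 9.6575e+06 /m

9.6575e+06


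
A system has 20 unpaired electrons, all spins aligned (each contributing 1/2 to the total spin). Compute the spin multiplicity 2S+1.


Total spin S = N * (1/2) = 20 * 0.5 = 10.0
Spin multiplicity = 2S + 1
= 2 * 10.0 + 1
= 21

21


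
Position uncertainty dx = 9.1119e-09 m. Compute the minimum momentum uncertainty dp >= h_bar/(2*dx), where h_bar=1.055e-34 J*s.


dp = h_bar / (2 * dx)
= 1.055e-34 / (2 * 9.1119e-09)
= 1.055e-34 / 1.8224e-08
= 5.7891e-27 kg*m/s

5.7891e-27


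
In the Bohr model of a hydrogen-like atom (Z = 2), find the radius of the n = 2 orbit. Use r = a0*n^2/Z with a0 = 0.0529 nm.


r = a0 * n^2 / Z
= 0.0529 * 2^2 / 2
= 0.0529 * 4 / 2
= 0.1058 nm

0.1058


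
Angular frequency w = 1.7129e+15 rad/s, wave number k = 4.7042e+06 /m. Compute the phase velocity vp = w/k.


vp = w / k
= 1.7129e+15 / 4.7042e+06
= 3.6412e+08 m/s

3.6412e+08


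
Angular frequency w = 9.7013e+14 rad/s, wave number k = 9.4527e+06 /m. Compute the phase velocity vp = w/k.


vp = w / k
= 9.7013e+14 / 9.4527e+06
= 1.0263e+08 m/s

1.0263e+08


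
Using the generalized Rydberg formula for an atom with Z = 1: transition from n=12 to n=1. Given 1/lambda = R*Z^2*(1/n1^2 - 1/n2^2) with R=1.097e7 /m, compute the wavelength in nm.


1/lambda = R * Z^2 * (1/n1^2 - 1/n2^2)
= 1.097e7 * 1^2 * (1/1^2 - 1/12^2)
= 1.097e7 * 1 * (1.0 - 0.006944)
= 1.0894e+07 /m
lambda = 1 / 1.0894e+07
= 91.7952 nm

91.7952


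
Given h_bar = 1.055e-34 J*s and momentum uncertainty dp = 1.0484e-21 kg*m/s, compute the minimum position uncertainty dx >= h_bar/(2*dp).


dx = h_bar / (2 * dp)
= 1.055e-34 / (2 * 1.0484e-21)
= 1.055e-34 / 2.0968e-21
= 5.0315e-14 m

5.0315e-14


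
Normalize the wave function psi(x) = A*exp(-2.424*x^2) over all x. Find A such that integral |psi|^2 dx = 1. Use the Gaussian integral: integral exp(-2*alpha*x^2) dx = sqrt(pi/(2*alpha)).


integral |psi|^2 dx = A^2 * sqrt(pi/(2*alpha)) = 1
A^2 = sqrt(2*alpha/pi)
= sqrt(2 * 2.424 / pi)
= 1.242242
A = sqrt(1.242242)
= 1.1146

1.1146


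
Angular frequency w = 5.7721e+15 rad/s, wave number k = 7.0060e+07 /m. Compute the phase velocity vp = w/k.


vp = w / k
= 5.7721e+15 / 7.0060e+07
= 8.2388e+07 m/s

8.2388e+07


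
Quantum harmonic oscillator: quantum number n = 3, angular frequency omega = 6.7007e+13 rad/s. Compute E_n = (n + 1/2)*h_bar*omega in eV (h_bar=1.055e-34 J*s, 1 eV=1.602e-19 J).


E = (n + 1/2) * h_bar * omega
= (3 + 0.5) * 1.055e-34 * 6.7007e+13
= 3.5 * 7.0692e-21
= 2.4742e-20 J
= 0.1544 eV

0.1544


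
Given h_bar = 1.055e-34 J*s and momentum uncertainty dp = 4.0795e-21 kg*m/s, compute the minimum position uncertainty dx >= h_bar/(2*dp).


dx = h_bar / (2 * dp)
= 1.055e-34 / (2 * 4.0795e-21)
= 1.055e-34 / 8.1590e-21
= 1.2931e-14 m

1.2931e-14


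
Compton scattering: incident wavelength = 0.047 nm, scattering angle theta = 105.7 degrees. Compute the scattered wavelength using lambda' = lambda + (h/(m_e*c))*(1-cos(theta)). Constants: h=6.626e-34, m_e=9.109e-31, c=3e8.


Compton wavelength: h/(m_e*c) = 2.4247e-12 m
d_lambda = 2.4247e-12 * (1 - cos(105.7 deg))
= 2.4247e-12 * 1.2706
= 3.0808e-12 m = 0.003081 nm
lambda' = 0.047 + 0.003081
= 0.050081 nm

0.050081


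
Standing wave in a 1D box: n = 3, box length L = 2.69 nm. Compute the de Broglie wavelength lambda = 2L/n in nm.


lambda = 2L / n
= 2 * 2.69 / 3
= 5.38 / 3
= 1.7933 nm

1.7933


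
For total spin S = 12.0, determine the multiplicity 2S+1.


Spin multiplicity = 2S + 1
= 2 * 12.0 + 1
= 24.0 + 1
= 25

25


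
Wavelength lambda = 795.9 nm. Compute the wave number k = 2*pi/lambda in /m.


k = 2 * pi / lambda
= 6.2832 / (795.9e-9)
= 6.2832 / 7.9590e-07
= 7.8944e+06 /m

7.8944e+06


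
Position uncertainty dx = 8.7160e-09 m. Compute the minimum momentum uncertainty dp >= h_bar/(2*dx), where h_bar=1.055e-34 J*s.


dp = h_bar / (2 * dx)
= 1.055e-34 / (2 * 8.7160e-09)
= 1.055e-34 / 1.7432e-08
= 6.0521e-27 kg*m/s

6.0521e-27


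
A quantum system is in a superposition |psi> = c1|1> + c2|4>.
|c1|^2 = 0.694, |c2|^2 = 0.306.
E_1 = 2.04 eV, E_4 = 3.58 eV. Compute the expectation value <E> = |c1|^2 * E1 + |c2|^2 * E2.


<E> = |c1|^2 * E1 + |c2|^2 * E2
= 0.694 * 2.04 + 0.306 * 3.58
= 1.4158 + 1.0955
= 2.5112 eV

2.5112


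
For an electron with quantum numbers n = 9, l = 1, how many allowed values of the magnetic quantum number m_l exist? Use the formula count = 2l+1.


m_l ranges from -l to +l in integer steps
So m_l goes from -1 to +1
Count = 2l + 1 = 2*1 + 1
= 3

3


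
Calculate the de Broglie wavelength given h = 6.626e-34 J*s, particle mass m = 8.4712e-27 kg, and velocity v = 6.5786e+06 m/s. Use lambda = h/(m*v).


lambda = h / (m * v)
= 6.626e-34 / (8.4712e-27 * 6.5786e+06)
= 6.626e-34 / 5.5729e-20
= 1.1890e-14 m

1.1890e-14


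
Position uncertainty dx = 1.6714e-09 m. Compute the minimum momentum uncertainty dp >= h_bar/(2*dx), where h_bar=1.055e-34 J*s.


dp = h_bar / (2 * dx)
= 1.055e-34 / (2 * 1.6714e-09)
= 1.055e-34 / 3.3428e-09
= 3.1560e-26 kg*m/s

3.1560e-26


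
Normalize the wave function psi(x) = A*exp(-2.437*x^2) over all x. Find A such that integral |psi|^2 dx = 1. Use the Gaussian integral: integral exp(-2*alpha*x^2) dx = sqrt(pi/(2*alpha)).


integral |psi|^2 dx = A^2 * sqrt(pi/(2*alpha)) = 1
A^2 = sqrt(2*alpha/pi)
= sqrt(2 * 2.437 / pi)
= 1.245569
A = sqrt(1.245569)
= 1.1161

1.1161


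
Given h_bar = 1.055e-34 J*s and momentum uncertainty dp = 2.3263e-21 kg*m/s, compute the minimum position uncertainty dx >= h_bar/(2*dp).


dx = h_bar / (2 * dp)
= 1.055e-34 / (2 * 2.3263e-21)
= 1.055e-34 / 4.6526e-21
= 2.2675e-14 m

2.2675e-14


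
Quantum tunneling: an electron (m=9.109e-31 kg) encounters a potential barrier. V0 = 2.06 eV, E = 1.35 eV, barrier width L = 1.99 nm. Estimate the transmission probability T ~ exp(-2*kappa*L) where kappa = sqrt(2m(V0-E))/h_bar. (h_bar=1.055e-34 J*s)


V0 - E = 0.71 eV = 1.1374e-19 J
kappa = sqrt(2 * m * (V0-E)) / h_bar
= sqrt(2 * 9.109e-31 * 1.1374e-19) / 1.055e-34
= 4.3148e+09 /m
2*kappa*L = 2 * 4.3148e+09 * 1.99e-9
= 17.1728
T = exp(-17.1728) = 3.482915e-08

3.482915e-08


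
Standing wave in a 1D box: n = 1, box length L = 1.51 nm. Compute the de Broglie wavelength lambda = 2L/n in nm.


lambda = 2L / n
= 2 * 1.51 / 1
= 3.02 / 1
= 3.02 nm

3.02


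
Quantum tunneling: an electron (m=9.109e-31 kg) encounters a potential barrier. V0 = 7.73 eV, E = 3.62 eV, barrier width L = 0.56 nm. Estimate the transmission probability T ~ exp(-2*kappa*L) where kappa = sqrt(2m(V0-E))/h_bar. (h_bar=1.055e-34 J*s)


V0 - E = 4.11 eV = 6.5842e-19 J
kappa = sqrt(2 * m * (V0-E)) / h_bar
= sqrt(2 * 9.109e-31 * 6.5842e-19) / 1.055e-34
= 1.0381e+10 /m
2*kappa*L = 2 * 1.0381e+10 * 0.56e-9
= 11.627
T = exp(-11.627) = 8.921818e-06

8.921818e-06


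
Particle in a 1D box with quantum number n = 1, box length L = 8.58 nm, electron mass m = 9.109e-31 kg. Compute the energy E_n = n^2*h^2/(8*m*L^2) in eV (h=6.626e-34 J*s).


E = n^2 * h^2 / (8 * m * L^2)
= 1^2 * (6.626e-34)^2 / (8 * 9.109e-31 * (8.58e-9)^2)
= 1 * 4.3904e-67 / (8 * 9.109e-31 * 7.3616e-17)
= 8.1840e-22 J
= 0.0051 eV

0.0051


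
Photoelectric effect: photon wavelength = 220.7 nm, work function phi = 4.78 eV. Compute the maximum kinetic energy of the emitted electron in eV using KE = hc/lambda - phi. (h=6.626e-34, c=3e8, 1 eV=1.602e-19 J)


E_photon = hc / lambda
= (6.626e-34)(3e8) / (220.7e-9)
= 9.0068e-19 J
= 5.6222 eV
KE = E_photon - phi
= 5.6222 - 4.78
= 0.8422 eV

0.8422


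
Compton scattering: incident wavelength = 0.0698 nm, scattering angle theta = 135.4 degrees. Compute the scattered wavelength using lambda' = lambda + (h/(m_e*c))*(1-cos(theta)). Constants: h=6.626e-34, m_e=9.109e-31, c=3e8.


Compton wavelength: h/(m_e*c) = 2.4247e-12 m
d_lambda = 2.4247e-12 * (1 - cos(135.4 deg))
= 2.4247e-12 * 1.712026
= 4.1512e-12 m = 0.004151 nm
lambda' = 0.0698 + 0.004151
= 0.073951 nm

0.073951


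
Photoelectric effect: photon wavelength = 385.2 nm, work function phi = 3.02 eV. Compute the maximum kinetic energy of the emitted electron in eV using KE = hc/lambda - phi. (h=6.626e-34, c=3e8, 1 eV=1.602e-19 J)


E_photon = hc / lambda
= (6.626e-34)(3e8) / (385.2e-9)
= 5.1604e-19 J
= 3.2212 eV
KE = E_photon - phi
= 3.2212 - 3.02
= 0.2012 eV

0.2012


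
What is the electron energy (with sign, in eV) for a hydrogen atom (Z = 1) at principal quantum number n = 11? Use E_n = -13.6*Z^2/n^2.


E_n = -13.6 * Z^2 / n^2
= -13.6 * 1^2 / 11^2
= -13.6 * 1 / 121
= -0.1124 eV

-0.1124


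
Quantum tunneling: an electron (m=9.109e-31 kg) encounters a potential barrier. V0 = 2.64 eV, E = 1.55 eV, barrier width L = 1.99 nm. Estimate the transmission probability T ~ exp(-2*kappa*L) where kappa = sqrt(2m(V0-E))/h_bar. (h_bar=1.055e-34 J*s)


V0 - E = 1.09 eV = 1.7462e-19 J
kappa = sqrt(2 * m * (V0-E)) / h_bar
= sqrt(2 * 9.109e-31 * 1.7462e-19) / 1.055e-34
= 5.3462e+09 /m
2*kappa*L = 2 * 5.3462e+09 * 1.99e-9
= 21.2777
T = exp(-21.2777) = 5.743751e-10

5.743751e-10


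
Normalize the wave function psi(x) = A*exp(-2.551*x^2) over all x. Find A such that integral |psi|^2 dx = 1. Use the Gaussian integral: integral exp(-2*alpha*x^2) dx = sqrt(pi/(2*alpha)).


integral |psi|^2 dx = A^2 * sqrt(pi/(2*alpha)) = 1
A^2 = sqrt(2*alpha/pi)
= sqrt(2 * 2.551 / pi)
= 1.274369
A = sqrt(1.274369)
= 1.1289

1.1289


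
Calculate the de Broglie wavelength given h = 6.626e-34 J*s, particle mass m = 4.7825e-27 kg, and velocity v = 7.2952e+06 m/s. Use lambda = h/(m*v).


lambda = h / (m * v)
= 6.626e-34 / (4.7825e-27 * 7.2952e+06)
= 6.626e-34 / 3.4889e-20
= 1.8991e-14 m

1.8991e-14


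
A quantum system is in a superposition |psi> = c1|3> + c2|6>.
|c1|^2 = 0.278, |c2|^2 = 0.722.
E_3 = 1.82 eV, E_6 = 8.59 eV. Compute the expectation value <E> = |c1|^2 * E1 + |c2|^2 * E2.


<E> = |c1|^2 * E1 + |c2|^2 * E2
= 0.278 * 1.82 + 0.722 * 8.59
= 0.506 + 6.202
= 6.7079 eV

6.7079


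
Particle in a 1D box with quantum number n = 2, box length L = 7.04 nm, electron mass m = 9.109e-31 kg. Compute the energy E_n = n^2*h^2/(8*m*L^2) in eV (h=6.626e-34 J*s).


E = n^2 * h^2 / (8 * m * L^2)
= 2^2 * (6.626e-34)^2 / (8 * 9.109e-31 * (7.04e-9)^2)
= 4 * 4.3904e-67 / (8 * 9.109e-31 * 4.9562e-17)
= 4.8625e-21 J
= 0.0304 eV

0.0304


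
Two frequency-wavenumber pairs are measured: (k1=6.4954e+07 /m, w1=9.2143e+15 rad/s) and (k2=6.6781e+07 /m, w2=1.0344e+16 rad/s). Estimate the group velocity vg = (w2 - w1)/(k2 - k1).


vg = (w2 - w1) / (k2 - k1)
= (1.0344e+16 - 9.2143e+15) / (6.6781e+07 - 6.4954e+07)
= 1.1297e+15 / 1.8270e+06
= 6.1834e+08 m/s

6.1834e+08


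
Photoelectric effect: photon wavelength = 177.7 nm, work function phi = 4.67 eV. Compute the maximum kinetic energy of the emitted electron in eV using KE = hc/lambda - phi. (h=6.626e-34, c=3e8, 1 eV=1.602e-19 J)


E_photon = hc / lambda
= (6.626e-34)(3e8) / (177.7e-9)
= 1.1186e-18 J
= 6.9827 eV
KE = E_photon - phi
= 6.9827 - 4.67
= 2.3127 eV

2.3127


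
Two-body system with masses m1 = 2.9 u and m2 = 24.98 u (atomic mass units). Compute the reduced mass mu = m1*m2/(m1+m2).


mu = m1 * m2 / (m1 + m2)
= 2.9 * 24.98 / (2.9 + 24.98)
= 72.442 / 27.88
= 2.5984 u

2.5984


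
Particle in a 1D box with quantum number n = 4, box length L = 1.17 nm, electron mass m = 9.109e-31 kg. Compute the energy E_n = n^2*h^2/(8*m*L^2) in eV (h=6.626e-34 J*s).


E = n^2 * h^2 / (8 * m * L^2)
= 4^2 * (6.626e-34)^2 / (8 * 9.109e-31 * (1.17e-9)^2)
= 16 * 4.3904e-67 / (8 * 9.109e-31 * 1.3689e-18)
= 7.0419e-19 J
= 4.3957 eV

4.3957


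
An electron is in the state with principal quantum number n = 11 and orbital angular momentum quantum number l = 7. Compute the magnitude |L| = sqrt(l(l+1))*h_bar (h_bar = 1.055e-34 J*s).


L = sqrt(l*(l+1)) * h_bar
= sqrt(7 * 8) * 1.055e-34
= sqrt(56) * 1.055e-34
= 7.4833 * 1.055e-34
= 7.8949e-34 J*s

7.8949e-34


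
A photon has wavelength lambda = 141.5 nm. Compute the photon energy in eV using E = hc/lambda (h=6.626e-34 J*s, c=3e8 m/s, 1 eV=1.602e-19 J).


E = hc / lambda
= (6.626e-34)(3e8) / (141.5e-9)
= 1.9878e-25 / 1.4150e-07
= 1.4048e-18 J
Converting to eV: 1.4048e-18 / 1.602e-19
= 8.7691 eV

8.7691


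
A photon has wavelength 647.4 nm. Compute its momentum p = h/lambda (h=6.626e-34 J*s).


p = h / lambda
= 6.626e-34 / (647.4e-9)
= 6.626e-34 / 6.4740e-07
= 1.0235e-27 kg*m/s

1.0235e-27


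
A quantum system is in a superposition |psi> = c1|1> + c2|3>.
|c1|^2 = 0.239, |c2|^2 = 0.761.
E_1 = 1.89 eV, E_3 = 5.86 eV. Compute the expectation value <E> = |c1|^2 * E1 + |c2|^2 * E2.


<E> = |c1|^2 * E1 + |c2|^2 * E2
= 0.239 * 1.89 + 0.761 * 5.86
= 0.4517 + 4.4595
= 4.9112 eV

4.9112


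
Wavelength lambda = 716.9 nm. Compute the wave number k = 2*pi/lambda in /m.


k = 2 * pi / lambda
= 6.2832 / (716.9e-9)
= 6.2832 / 7.1690e-07
= 8.7644e+06 /m

8.7644e+06


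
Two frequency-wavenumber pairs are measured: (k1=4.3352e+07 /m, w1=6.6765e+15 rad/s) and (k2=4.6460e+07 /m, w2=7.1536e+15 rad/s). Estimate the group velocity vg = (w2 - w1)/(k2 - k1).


vg = (w2 - w1) / (k2 - k1)
= (7.1536e+15 - 6.6765e+15) / (4.6460e+07 - 4.3352e+07)
= 4.7710e+14 / 3.1080e+06
= 1.5351e+08 m/s

1.5351e+08


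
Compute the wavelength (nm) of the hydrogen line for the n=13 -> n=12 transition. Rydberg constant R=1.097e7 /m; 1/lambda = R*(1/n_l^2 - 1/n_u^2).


1/lambda = R * (1/n_l^2 - 1/n_u^2)
= 1.097e7 * (1/12^2 - 1/13^2)
= 1.097e7 * (0.006944 - 0.005917)
= 1.097e7 * 0.001027
= 1.1269e+04 /m
lambda = 1 / 1.1269e+04 = 88736.5542 nm

88736.5542


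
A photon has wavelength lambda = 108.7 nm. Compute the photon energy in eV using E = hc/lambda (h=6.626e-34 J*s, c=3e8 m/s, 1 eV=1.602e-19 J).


E = hc / lambda
= (6.626e-34)(3e8) / (108.7e-9)
= 1.9878e-25 / 1.0870e-07
= 1.8287e-18 J
Converting to eV: 1.8287e-18 / 1.602e-19
= 11.4151 eV

11.4151


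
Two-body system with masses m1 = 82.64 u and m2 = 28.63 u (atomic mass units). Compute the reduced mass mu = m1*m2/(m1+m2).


mu = m1 * m2 / (m1 + m2)
= 82.64 * 28.63 / (82.64 + 28.63)
= 2365.9832 / 111.27
= 21.2634 u

21.2634


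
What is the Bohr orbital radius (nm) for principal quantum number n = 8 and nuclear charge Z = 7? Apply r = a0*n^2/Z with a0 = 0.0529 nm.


r = a0 * n^2 / Z
= 0.0529 * 8^2 / 7
= 0.0529 * 64 / 7
= 0.4837 nm

0.4837


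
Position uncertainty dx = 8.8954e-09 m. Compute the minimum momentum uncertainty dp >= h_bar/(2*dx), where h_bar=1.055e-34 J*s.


dp = h_bar / (2 * dx)
= 1.055e-34 / (2 * 8.8954e-09)
= 1.055e-34 / 1.7791e-08
= 5.9300e-27 kg*m/s

5.9300e-27


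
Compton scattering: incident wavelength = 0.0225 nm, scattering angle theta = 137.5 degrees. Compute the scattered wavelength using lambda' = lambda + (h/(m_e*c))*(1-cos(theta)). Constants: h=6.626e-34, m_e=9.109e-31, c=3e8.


Compton wavelength: h/(m_e*c) = 2.4247e-12 m
d_lambda = 2.4247e-12 * (1 - cos(137.5 deg))
= 2.4247e-12 * 1.737277
= 4.2124e-12 m = 0.004212 nm
lambda' = 0.0225 + 0.004212
= 0.026712 nm

0.026712


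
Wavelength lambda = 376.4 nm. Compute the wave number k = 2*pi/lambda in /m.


k = 2 * pi / lambda
= 6.2832 / (376.4e-9)
= 6.2832 / 3.7640e-07
= 1.6693e+07 /m

1.6693e+07


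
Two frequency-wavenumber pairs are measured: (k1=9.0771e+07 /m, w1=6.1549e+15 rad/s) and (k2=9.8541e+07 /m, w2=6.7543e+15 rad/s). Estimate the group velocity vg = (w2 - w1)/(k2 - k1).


vg = (w2 - w1) / (k2 - k1)
= (6.7543e+15 - 6.1549e+15) / (9.8541e+07 - 9.0771e+07)
= 5.9940e+14 / 7.7700e+06
= 7.7143e+07 m/s

7.7143e+07


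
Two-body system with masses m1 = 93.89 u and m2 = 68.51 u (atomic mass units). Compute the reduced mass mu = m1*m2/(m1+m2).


mu = m1 * m2 / (m1 + m2)
= 93.89 * 68.51 / (93.89 + 68.51)
= 6432.4039 / 162.4
= 39.6084 u

39.6084


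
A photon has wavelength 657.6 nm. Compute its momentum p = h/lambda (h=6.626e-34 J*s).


p = h / lambda
= 6.626e-34 / (657.6e-9)
= 6.626e-34 / 6.5760e-07
= 1.0076e-27 kg*m/s

1.0076e-27


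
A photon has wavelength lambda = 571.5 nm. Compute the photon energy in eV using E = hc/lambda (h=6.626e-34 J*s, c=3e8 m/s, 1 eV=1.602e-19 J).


E = hc / lambda
= (6.626e-34)(3e8) / (571.5e-9)
= 1.9878e-25 / 5.7150e-07
= 3.4782e-19 J
Converting to eV: 3.4782e-19 / 1.602e-19
= 2.1712 eV

2.1712


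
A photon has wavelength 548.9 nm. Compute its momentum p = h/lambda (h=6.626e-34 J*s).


p = h / lambda
= 6.626e-34 / (548.9e-9)
= 6.626e-34 / 5.4890e-07
= 1.2071e-27 kg*m/s

1.2071e-27


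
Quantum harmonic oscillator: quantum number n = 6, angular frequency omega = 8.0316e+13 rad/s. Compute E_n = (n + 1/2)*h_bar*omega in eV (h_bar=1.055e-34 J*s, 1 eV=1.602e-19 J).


E = (n + 1/2) * h_bar * omega
= (6 + 0.5) * 1.055e-34 * 8.0316e+13
= 6.5 * 8.4733e-21
= 5.5077e-20 J
= 0.3438 eV

0.3438


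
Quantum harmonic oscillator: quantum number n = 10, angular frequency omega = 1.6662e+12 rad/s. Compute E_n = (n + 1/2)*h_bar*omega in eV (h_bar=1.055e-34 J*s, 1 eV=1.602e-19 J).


E = (n + 1/2) * h_bar * omega
= (10 + 0.5) * 1.055e-34 * 1.6662e+12
= 10.5 * 1.7578e-22
= 1.8457e-21 J
= 0.0115 eV

0.0115


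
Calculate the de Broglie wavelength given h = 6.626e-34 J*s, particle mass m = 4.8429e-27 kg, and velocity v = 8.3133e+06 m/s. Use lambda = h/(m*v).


lambda = h / (m * v)
= 6.626e-34 / (4.8429e-27 * 8.3133e+06)
= 6.626e-34 / 4.0260e-20
= 1.6458e-14 m

1.6458e-14


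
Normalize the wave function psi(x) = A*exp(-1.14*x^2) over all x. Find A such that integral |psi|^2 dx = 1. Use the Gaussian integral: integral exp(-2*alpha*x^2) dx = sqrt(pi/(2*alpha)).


integral |psi|^2 dx = A^2 * sqrt(pi/(2*alpha)) = 1
A^2 = sqrt(2*alpha/pi)
= sqrt(2 * 1.14 / pi)
= 0.851908
A = sqrt(0.851908)
= 0.923

0.923


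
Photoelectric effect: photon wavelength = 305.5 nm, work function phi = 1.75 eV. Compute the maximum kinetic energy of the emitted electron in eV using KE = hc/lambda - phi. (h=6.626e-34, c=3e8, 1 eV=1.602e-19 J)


E_photon = hc / lambda
= (6.626e-34)(3e8) / (305.5e-9)
= 6.5067e-19 J
= 4.0616 eV
KE = E_photon - phi
= 4.0616 - 1.75
= 2.3116 eV

2.3116


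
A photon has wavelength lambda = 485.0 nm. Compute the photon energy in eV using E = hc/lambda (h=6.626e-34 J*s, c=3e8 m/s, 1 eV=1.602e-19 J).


E = hc / lambda
= (6.626e-34)(3e8) / (485.0e-9)
= 1.9878e-25 / 4.8500e-07
= 4.0986e-19 J
Converting to eV: 4.0986e-19 / 1.602e-19
= 2.5584 eV

2.5584


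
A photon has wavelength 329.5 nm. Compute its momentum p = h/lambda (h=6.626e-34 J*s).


p = h / lambda
= 6.626e-34 / (329.5e-9)
= 6.626e-34 / 3.2950e-07
= 2.0109e-27 kg*m/s

2.0109e-27


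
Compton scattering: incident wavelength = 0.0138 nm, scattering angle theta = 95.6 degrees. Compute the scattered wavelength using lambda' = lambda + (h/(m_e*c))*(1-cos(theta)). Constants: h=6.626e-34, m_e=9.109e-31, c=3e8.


Compton wavelength: h/(m_e*c) = 2.4247e-12 m
d_lambda = 2.4247e-12 * (1 - cos(95.6 deg))
= 2.4247e-12 * 1.097583
= 2.6613e-12 m = 0.002661 nm
lambda' = 0.0138 + 0.002661
= 0.016461 nm

0.016461


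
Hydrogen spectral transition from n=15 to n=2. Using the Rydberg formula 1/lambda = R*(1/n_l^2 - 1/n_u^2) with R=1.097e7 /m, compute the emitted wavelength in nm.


1/lambda = R * (1/n_l^2 - 1/n_u^2)
= 1.097e7 * (1/2^2 - 1/15^2)
= 1.097e7 * (0.25 - 0.004444)
= 1.097e7 * 0.245556
= 2.6937e+06 /m
lambda = 1 / 2.6937e+06 = 371.2305 nm

371.2305


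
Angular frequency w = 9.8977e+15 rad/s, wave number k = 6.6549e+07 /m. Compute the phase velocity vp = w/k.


vp = w / k
= 9.8977e+15 / 6.6549e+07
= 1.4873e+08 m/s

1.4873e+08


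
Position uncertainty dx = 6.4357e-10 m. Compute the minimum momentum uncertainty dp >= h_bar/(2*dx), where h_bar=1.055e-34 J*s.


dp = h_bar / (2 * dx)
= 1.055e-34 / (2 * 6.4357e-10)
= 1.055e-34 / 1.2871e-09
= 8.1965e-26 kg*m/s

8.1965e-26


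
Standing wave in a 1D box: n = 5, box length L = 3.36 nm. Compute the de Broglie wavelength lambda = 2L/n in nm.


lambda = 2L / n
= 2 * 3.36 / 5
= 6.72 / 5
= 1.344 nm

1.344


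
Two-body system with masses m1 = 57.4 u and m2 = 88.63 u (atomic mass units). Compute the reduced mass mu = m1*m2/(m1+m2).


mu = m1 * m2 / (m1 + m2)
= 57.4 * 88.63 / (57.4 + 88.63)
= 5087.362 / 146.03
= 34.8378 u

34.8378


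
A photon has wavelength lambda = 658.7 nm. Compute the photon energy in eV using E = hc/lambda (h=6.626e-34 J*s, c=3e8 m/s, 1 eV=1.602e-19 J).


E = hc / lambda
= (6.626e-34)(3e8) / (658.7e-9)
= 1.9878e-25 / 6.5870e-07
= 3.0178e-19 J
Converting to eV: 3.0178e-19 / 1.602e-19
= 1.8837 eV

1.8837


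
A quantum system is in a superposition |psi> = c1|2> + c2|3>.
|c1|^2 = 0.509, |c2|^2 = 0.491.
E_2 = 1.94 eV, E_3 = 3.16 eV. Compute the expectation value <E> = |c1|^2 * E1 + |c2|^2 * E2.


<E> = |c1|^2 * E1 + |c2|^2 * E2
= 0.509 * 1.94 + 0.491 * 3.16
= 0.9875 + 1.5516
= 2.539 eV

2.539


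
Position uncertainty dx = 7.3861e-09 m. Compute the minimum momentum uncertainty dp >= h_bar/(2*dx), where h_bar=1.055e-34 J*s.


dp = h_bar / (2 * dx)
= 1.055e-34 / (2 * 7.3861e-09)
= 1.055e-34 / 1.4772e-08
= 7.1418e-27 kg*m/s

7.1418e-27


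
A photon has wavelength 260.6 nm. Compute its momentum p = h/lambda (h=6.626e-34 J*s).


p = h / lambda
= 6.626e-34 / (260.6e-9)
= 6.626e-34 / 2.6060e-07
= 2.5426e-27 kg*m/s

2.5426e-27


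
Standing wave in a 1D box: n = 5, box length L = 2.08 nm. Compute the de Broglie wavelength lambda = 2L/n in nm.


lambda = 2L / n
= 2 * 2.08 / 5
= 4.16 / 5
= 0.832 nm

0.832


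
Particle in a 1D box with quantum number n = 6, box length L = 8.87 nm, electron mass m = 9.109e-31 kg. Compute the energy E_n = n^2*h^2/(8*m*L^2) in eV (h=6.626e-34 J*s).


E = n^2 * h^2 / (8 * m * L^2)
= 6^2 * (6.626e-34)^2 / (8 * 9.109e-31 * (8.87e-9)^2)
= 36 * 4.3904e-67 / (8 * 9.109e-31 * 7.8677e-17)
= 2.7568e-20 J
= 0.1721 eV

0.1721


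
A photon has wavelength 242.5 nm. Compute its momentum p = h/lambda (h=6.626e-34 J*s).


p = h / lambda
= 6.626e-34 / (242.5e-9)
= 6.626e-34 / 2.4250e-07
= 2.7324e-27 kg*m/s

2.7324e-27


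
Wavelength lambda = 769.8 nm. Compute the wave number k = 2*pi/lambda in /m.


k = 2 * pi / lambda
= 6.2832 / (769.8e-9)
= 6.2832 / 7.6980e-07
= 8.1621e+06 /m

8.1621e+06


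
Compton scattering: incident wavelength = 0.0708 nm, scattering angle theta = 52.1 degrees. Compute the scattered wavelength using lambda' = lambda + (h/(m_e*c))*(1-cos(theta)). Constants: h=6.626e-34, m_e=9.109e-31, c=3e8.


Compton wavelength: h/(m_e*c) = 2.4247e-12 m
d_lambda = 2.4247e-12 * (1 - cos(52.1 deg))
= 2.4247e-12 * 0.385715
= 9.3525e-13 m = 0.000935 nm
lambda' = 0.0708 + 0.000935
= 0.071735 nm

0.071735


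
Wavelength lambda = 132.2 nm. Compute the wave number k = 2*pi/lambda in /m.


k = 2 * pi / lambda
= 6.2832 / (132.2e-9)
= 6.2832 / 1.3220e-07
= 4.7528e+07 /m

4.7528e+07


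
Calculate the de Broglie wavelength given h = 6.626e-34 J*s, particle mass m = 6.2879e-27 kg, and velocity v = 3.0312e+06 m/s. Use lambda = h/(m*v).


lambda = h / (m * v)
= 6.626e-34 / (6.2879e-27 * 3.0312e+06)
= 6.626e-34 / 1.9060e-20
= 3.4764e-14 m

3.4764e-14


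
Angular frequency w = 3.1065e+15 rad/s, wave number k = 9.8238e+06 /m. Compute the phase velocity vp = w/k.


vp = w / k
= 3.1065e+15 / 9.8238e+06
= 3.1622e+08 m/s

3.1622e+08


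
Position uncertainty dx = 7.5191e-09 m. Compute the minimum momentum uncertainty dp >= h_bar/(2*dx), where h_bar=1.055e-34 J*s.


dp = h_bar / (2 * dx)
= 1.055e-34 / (2 * 7.5191e-09)
= 1.055e-34 / 1.5038e-08
= 7.0155e-27 kg*m/s

7.0155e-27


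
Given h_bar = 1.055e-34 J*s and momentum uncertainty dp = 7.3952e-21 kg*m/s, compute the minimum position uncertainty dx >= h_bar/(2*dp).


dx = h_bar / (2 * dp)
= 1.055e-34 / (2 * 7.3952e-21)
= 1.055e-34 / 1.4790e-20
= 7.1330e-15 m

7.1330e-15


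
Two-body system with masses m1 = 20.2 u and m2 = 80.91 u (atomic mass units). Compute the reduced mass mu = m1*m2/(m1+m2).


mu = m1 * m2 / (m1 + m2)
= 20.2 * 80.91 / (20.2 + 80.91)
= 1634.382 / 101.11
= 16.1644 u

16.1644


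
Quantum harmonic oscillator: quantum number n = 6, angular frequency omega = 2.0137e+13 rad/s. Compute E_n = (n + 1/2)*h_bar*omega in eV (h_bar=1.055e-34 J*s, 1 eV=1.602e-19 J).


E = (n + 1/2) * h_bar * omega
= (6 + 0.5) * 1.055e-34 * 2.0137e+13
= 6.5 * 2.1245e-21
= 1.3809e-20 J
= 0.0862 eV

0.0862


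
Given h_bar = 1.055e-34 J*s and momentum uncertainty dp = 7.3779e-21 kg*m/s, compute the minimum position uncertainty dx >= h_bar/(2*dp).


dx = h_bar / (2 * dp)
= 1.055e-34 / (2 * 7.3779e-21)
= 1.055e-34 / 1.4756e-20
= 7.1497e-15 m

7.1497e-15


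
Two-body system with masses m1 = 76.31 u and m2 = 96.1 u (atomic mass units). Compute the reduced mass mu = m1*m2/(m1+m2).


mu = m1 * m2 / (m1 + m2)
= 76.31 * 96.1 / (76.31 + 96.1)
= 7333.391 / 172.41
= 42.5346 u

42.5346


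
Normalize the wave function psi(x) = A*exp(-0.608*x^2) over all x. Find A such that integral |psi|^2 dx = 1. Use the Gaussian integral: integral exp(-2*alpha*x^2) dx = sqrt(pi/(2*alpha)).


integral |psi|^2 dx = A^2 * sqrt(pi/(2*alpha)) = 1
A^2 = sqrt(2*alpha/pi)
= sqrt(2 * 0.608 / pi)
= 0.622145
A = sqrt(0.622145)
= 0.7888

0.7888


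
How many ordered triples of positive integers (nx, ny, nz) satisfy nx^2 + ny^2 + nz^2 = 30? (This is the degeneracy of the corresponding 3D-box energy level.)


Enumerate all (nx, ny, nz) with nx^2 + ny^2 + nz^2 = 30:
(1,2,5)
(1,5,2)
(2,1,5)
(2,5,1)
(5,1,2)
(5,2,1)
Total degeneracy = 6

6


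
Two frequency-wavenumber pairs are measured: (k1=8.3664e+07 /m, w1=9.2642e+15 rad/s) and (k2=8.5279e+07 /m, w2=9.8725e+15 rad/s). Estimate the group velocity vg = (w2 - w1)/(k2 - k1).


vg = (w2 - w1) / (k2 - k1)
= (9.8725e+15 - 9.2642e+15) / (8.5279e+07 - 8.3664e+07)
= 6.0830e+14 / 1.6150e+06
= 3.7666e+08 m/s

3.7666e+08


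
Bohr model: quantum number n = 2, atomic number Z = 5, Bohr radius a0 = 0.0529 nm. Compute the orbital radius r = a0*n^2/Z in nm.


r = a0 * n^2 / Z
= 0.0529 * 2^2 / 5
= 0.0529 * 4 / 5
= 0.0423 nm

0.0423


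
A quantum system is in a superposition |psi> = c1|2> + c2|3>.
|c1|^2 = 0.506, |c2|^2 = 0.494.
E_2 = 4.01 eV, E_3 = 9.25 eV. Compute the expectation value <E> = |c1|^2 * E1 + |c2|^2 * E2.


<E> = |c1|^2 * E1 + |c2|^2 * E2
= 0.506 * 4.01 + 0.494 * 9.25
= 2.0291 + 4.5695
= 6.5986 eV

6.5986


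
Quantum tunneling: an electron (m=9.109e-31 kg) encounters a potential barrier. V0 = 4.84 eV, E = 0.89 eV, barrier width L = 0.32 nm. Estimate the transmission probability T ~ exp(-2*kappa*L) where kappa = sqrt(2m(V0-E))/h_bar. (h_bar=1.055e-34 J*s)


V0 - E = 3.95 eV = 6.3279e-19 J
kappa = sqrt(2 * m * (V0-E)) / h_bar
= sqrt(2 * 9.109e-31 * 6.3279e-19) / 1.055e-34
= 1.0177e+10 /m
2*kappa*L = 2 * 1.0177e+10 * 0.32e-9
= 6.5134
T = exp(-6.5134) = 1.483429e-03

1.483429e-03


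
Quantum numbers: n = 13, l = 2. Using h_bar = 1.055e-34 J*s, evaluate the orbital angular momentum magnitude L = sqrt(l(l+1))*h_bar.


L = sqrt(l*(l+1)) * h_bar
= sqrt(2 * 3) * 1.055e-34
= sqrt(6) * 1.055e-34
= 2.4495 * 1.055e-34
= 2.5842e-34 J*s

2.5842e-34


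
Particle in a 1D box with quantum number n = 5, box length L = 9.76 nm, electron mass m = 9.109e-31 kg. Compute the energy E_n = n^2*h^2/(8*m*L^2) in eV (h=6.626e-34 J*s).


E = n^2 * h^2 / (8 * m * L^2)
= 5^2 * (6.626e-34)^2 / (8 * 9.109e-31 * (9.76e-9)^2)
= 25 * 4.3904e-67 / (8 * 9.109e-31 * 9.5258e-17)
= 1.5812e-20 J
= 0.0987 eV

0.0987


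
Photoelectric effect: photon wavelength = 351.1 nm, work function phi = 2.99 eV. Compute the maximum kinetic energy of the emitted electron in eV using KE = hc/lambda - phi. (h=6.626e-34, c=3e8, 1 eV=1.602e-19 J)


E_photon = hc / lambda
= (6.626e-34)(3e8) / (351.1e-9)
= 5.6616e-19 J
= 3.5341 eV
KE = E_photon - phi
= 3.5341 - 2.99
= 0.5441 eV

0.5441


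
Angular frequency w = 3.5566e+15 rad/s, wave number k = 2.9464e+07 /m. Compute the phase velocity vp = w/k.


vp = w / k
= 3.5566e+15 / 2.9464e+07
= 1.2071e+08 m/s

1.2071e+08


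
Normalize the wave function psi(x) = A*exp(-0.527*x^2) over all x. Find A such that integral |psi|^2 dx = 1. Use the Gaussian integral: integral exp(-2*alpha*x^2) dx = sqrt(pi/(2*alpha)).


integral |psi|^2 dx = A^2 * sqrt(pi/(2*alpha)) = 1
A^2 = sqrt(2*alpha/pi)
= sqrt(2 * 0.527 / pi)
= 0.579222
A = sqrt(0.579222)
= 0.7611

0.7611


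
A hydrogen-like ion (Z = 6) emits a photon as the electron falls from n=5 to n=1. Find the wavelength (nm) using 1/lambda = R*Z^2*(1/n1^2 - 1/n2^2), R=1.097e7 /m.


1/lambda = R * Z^2 * (1/n1^2 - 1/n2^2)
= 1.097e7 * 6^2 * (1/1^2 - 1/5^2)
= 1.097e7 * 36 * (1.0 - 0.04)
= 3.7912e+08 /m
lambda = 1 / 3.7912e+08
= 2.6377 nm

2.6377


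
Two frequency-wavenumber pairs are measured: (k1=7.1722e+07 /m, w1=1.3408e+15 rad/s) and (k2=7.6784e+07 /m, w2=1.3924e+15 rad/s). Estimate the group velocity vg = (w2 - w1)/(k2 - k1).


vg = (w2 - w1) / (k2 - k1)
= (1.3924e+15 - 1.3408e+15) / (7.6784e+07 - 7.1722e+07)
= 5.1600e+13 / 5.0620e+06
= 1.0194e+07 m/s

1.0194e+07


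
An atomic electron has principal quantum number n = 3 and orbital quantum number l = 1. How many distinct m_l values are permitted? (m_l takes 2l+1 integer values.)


m_l ranges from -l to +l in integer steps
So m_l goes from -1 to +1
Count = 2l + 1 = 2*1 + 1
= 3

3


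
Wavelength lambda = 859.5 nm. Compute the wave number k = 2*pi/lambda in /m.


k = 2 * pi / lambda
= 6.2832 / (859.5e-9)
= 6.2832 / 8.5950e-07
= 7.3103e+06 /m

7.3103e+06


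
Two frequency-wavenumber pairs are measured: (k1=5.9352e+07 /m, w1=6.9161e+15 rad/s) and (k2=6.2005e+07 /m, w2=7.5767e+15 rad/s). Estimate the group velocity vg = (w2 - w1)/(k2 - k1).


vg = (w2 - w1) / (k2 - k1)
= (7.5767e+15 - 6.9161e+15) / (6.2005e+07 - 5.9352e+07)
= 6.6060e+14 / 2.6530e+06
= 2.4900e+08 m/s

2.4900e+08


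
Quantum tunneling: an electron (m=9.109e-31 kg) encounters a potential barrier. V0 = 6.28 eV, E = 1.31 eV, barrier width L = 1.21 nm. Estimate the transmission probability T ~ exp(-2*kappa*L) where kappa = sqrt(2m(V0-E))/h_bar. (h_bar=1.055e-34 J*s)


V0 - E = 4.97 eV = 7.9619e-19 J
kappa = sqrt(2 * m * (V0-E)) / h_bar
= sqrt(2 * 9.109e-31 * 7.9619e-19) / 1.055e-34
= 1.1416e+10 /m
2*kappa*L = 2 * 1.1416e+10 * 1.21e-9
= 27.6263
T = exp(-27.6263) = 1.004733e-12

1.004733e-12


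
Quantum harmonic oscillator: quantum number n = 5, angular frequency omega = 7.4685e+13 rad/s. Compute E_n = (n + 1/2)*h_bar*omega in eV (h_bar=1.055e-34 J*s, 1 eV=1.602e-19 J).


E = (n + 1/2) * h_bar * omega
= (5 + 0.5) * 1.055e-34 * 7.4685e+13
= 5.5 * 7.8793e-21
= 4.3336e-20 J
= 0.2705 eV

0.2705


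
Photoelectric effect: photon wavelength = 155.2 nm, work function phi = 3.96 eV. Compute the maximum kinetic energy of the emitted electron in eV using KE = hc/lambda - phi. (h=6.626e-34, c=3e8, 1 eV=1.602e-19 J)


E_photon = hc / lambda
= (6.626e-34)(3e8) / (155.2e-9)
= 1.2808e-18 J
= 7.995 eV
KE = E_photon - phi
= 7.995 - 3.96
= 4.035 eV

4.035


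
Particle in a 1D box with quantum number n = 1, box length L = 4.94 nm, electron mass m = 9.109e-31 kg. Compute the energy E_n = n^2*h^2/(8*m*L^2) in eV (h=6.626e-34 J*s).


E = n^2 * h^2 / (8 * m * L^2)
= 1^2 * (6.626e-34)^2 / (8 * 9.109e-31 * (4.94e-9)^2)
= 1 * 4.3904e-67 / (8 * 9.109e-31 * 2.4404e-17)
= 2.4688e-21 J
= 0.0154 eV

0.0154


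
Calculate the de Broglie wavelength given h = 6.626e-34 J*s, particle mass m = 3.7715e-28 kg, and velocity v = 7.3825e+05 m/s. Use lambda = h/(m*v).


lambda = h / (m * v)
= 6.626e-34 / (3.7715e-28 * 7.3825e+05)
= 6.626e-34 / 2.7843e-22
= 2.3798e-12 m

2.3798e-12


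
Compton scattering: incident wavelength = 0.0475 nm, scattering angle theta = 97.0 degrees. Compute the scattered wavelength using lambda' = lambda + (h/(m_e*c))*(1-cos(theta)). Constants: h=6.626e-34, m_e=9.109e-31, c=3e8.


Compton wavelength: h/(m_e*c) = 2.4247e-12 m
d_lambda = 2.4247e-12 * (1 - cos(97.0 deg))
= 2.4247e-12 * 1.121869
= 2.7202e-12 m = 0.00272 nm
lambda' = 0.0475 + 0.00272
= 0.05022 nm

0.05022


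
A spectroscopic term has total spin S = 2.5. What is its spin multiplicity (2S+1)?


Spin multiplicity = 2S + 1
= 2 * 2.5 + 1
= 5.0 + 1
= 6

6


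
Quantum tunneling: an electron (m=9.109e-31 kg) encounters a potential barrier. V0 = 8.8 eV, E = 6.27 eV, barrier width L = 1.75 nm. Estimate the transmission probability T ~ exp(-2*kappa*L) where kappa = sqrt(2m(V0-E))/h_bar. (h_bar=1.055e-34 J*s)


V0 - E = 2.53 eV = 4.0531e-19 J
kappa = sqrt(2 * m * (V0-E)) / h_bar
= sqrt(2 * 9.109e-31 * 4.0531e-19) / 1.055e-34
= 8.1450e+09 /m
2*kappa*L = 2 * 8.1450e+09 * 1.75e-9
= 28.5074
T = exp(-28.5074) = 4.162920e-13

4.162920e-13


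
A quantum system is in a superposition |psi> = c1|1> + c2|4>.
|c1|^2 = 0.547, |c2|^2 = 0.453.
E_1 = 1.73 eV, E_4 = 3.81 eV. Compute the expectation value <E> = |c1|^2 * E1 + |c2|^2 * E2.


<E> = |c1|^2 * E1 + |c2|^2 * E2
= 0.547 * 1.73 + 0.453 * 3.81
= 0.9463 + 1.7259
= 2.6722 eV

2.6722


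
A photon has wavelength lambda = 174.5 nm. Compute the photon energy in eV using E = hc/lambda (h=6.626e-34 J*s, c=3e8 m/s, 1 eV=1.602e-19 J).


E = hc / lambda
= (6.626e-34)(3e8) / (174.5e-9)
= 1.9878e-25 / 1.7450e-07
= 1.1391e-18 J
Converting to eV: 1.1391e-18 / 1.602e-19
= 7.1107 eV

7.1107


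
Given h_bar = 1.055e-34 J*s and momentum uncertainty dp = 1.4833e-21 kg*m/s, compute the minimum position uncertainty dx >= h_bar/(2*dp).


dx = h_bar / (2 * dp)
= 1.055e-34 / (2 * 1.4833e-21)
= 1.055e-34 / 2.9666e-21
= 3.5563e-14 m

3.5563e-14


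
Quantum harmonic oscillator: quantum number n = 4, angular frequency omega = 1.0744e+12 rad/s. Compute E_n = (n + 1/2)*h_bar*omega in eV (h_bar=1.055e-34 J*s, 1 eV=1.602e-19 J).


E = (n + 1/2) * h_bar * omega
= (4 + 0.5) * 1.055e-34 * 1.0744e+12
= 4.5 * 1.1335e-22
= 5.1007e-22 J
= 0.0032 eV

0.0032


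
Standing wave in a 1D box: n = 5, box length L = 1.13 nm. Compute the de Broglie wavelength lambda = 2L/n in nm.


lambda = 2L / n
= 2 * 1.13 / 5
= 2.26 / 5
= 0.452 nm

0.452


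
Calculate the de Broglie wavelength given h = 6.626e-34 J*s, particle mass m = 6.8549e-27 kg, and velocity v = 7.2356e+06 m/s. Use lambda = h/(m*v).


lambda = h / (m * v)
= 6.626e-34 / (6.8549e-27 * 7.2356e+06)
= 6.626e-34 / 4.9599e-20
= 1.3359e-14 m

1.3359e-14


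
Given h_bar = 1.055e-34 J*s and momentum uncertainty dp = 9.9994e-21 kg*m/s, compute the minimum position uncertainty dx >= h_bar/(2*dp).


dx = h_bar / (2 * dp)
= 1.055e-34 / (2 * 9.9994e-21)
= 1.055e-34 / 1.9999e-20
= 5.2753e-15 m

5.2753e-15


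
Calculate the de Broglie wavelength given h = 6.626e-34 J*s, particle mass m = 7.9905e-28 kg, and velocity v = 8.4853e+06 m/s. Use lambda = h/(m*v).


lambda = h / (m * v)
= 6.626e-34 / (7.9905e-28 * 8.4853e+06)
= 6.626e-34 / 6.7802e-21
= 9.7726e-14 m

9.7726e-14


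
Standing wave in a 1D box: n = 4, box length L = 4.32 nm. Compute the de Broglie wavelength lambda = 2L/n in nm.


lambda = 2L / n
= 2 * 4.32 / 4
= 8.64 / 4
= 2.16 nm

2.16


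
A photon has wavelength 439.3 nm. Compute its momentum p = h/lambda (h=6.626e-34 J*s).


p = h / lambda
= 6.626e-34 / (439.3e-9)
= 6.626e-34 / 4.3930e-07
= 1.5083e-27 kg*m/s

1.5083e-27


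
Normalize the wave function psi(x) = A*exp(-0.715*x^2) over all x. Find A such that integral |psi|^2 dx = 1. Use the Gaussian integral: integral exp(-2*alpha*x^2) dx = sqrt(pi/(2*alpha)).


integral |psi|^2 dx = A^2 * sqrt(pi/(2*alpha)) = 1
A^2 = sqrt(2*alpha/pi)
= sqrt(2 * 0.715 / pi)
= 0.674673
A = sqrt(0.674673)
= 0.8214

0.8214


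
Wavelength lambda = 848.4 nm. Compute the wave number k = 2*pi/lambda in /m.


k = 2 * pi / lambda
= 6.2832 / (848.4e-9)
= 6.2832 / 8.4840e-07
= 7.4059e+06 /m

7.4059e+06


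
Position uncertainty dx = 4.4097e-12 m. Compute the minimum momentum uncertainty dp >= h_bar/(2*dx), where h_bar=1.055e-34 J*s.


dp = h_bar / (2 * dx)
= 1.055e-34 / (2 * 4.4097e-12)
= 1.055e-34 / 8.8194e-12
= 1.1962e-23 kg*m/s

1.1962e-23


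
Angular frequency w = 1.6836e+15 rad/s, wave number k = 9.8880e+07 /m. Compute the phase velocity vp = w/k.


vp = w / k
= 1.6836e+15 / 9.8880e+07
= 1.7027e+07 m/s

1.7027e+07


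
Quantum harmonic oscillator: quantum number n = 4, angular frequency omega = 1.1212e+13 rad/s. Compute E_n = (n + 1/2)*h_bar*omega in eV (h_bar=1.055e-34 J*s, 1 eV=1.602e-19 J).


E = (n + 1/2) * h_bar * omega
= (4 + 0.5) * 1.055e-34 * 1.1212e+13
= 4.5 * 1.1829e-21
= 5.3229e-21 J
= 0.0332 eV

0.0332
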